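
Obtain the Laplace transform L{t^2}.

L{t^n} = n!/s^(n+1), so L{t^2} = 2/s^3

Final answer: 2/s^3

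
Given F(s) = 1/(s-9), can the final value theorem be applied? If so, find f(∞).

sF(s) = s/(s-9) has a pole at s = 9 in the right half-plane. Theorem does NOT apply (unstable system; f(t) = e^(9t) grows without bound).

Final answer: Not applicable (unstable)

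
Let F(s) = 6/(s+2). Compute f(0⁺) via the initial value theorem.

f(0⁺) = lim_{s→∞} s·6/(s+2) = lim_{s→∞} 6s/(s+2) = 6

Final answer: 6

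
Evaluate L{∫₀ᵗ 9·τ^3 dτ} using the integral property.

L{∫₀ᵗ f(τ)dτ} = F(s)/s with f(t) = 9t^3. F(s) = 54/s^4, so L{∫₀ᵗ 9·τ^3 dτ} = (54/s^4)/s = 54/s^5. (Check: ∫₀ᵗ 9·τ^3 dτ = 9t^4/4.)

Final answer: 54/s^5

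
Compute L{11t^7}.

L{t^n} = n!/s^(n+1). So L{11t^7} = 11·7!/s^8 = 55440/s^8

Final answer: 55440/s^8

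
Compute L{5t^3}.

L{t^n} = n!/s^(n+1). So L{5t^3} = 5·3!/s^4 = 30/s^4

Final answer: 30/s^4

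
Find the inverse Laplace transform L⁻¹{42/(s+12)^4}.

L⁻¹{n!/(s-a)^(n+1)} = t^n·e^(at) with n=3, a=-12. So L⁻¹{6/(s+12)^4} = t^3·e^(-12t), and L⁻¹{42/(s+12)^4} = (42/6)·t^3·e^(-12t) = 7·t^3·e^(-12t)

Final answer: 7·t^3·e^(-12t)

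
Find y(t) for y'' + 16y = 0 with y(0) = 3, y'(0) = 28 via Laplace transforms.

L{y''} + 16L{y} = 0. s²Y - 3s - 28 + 16Y = 0. Y(s² + 16) = 3s + 28. Y = (3s + 28)/(s² + 16). Inverting: y(t) = 3cos(4t) + 7sin(4t)

Final answer: y(t) = 3cos(4t) + 7sin(4t)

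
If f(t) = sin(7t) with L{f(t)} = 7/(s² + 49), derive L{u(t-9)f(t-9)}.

Time shift theorem: L{u(t-a)f(t-a)} = e^(-as)F(s). Here a=9, F(s) = 7/(s² + 49), so L{u(t-9)f(t-9)} = e^(-9s)·7/(s² + 49)

Final answer: e^(-9s)·7/(s² + 49)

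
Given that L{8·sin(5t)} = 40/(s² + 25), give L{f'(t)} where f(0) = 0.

L{f'(t)} = s·F(s) - f(0) = s·40/(s² + 25) - 0 = 40s/(s² + 25)

Final answer: 40s/(s² + 25)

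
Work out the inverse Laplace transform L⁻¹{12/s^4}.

L⁻¹{n!/s^(n+1)} = t^n with n=3. So L⁻¹{6/s^4} = t^3, and L⁻¹{12/s^4} = (12/6)·t^3 = 2·t^3

Final answer: 2·t^3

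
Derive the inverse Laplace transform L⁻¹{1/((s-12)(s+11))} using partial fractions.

Decompose: A/(s-12) + B/(s+11). A = 1/23, B = -1/23. f(t) = (e^(12t) - e^(-11t))/23

Final answer: (e^(12t) - e^(-11t))/23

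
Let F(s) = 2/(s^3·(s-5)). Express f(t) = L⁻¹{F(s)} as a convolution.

2/(s^3·(s-5)) = (2/s^3)·(1/(s-5)) = L{t^2}·L{e^(5t)}. So f(t) = t^2*e^(5t) = ∫₀ᵗ τ^2·e^(5(t-τ)) dτ

Final answer: ∫₀ᵗ τ^2·e^(5(t-τ)) dτ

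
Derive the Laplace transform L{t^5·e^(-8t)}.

L{t^n·e^(at)} = n!/(s-a)^(n+1), so L{t^5·e^(-8t)} = 120/(s+8)^6

Final answer: 120/(s+8)^6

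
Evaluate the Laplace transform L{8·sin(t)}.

L{sin(ωt)} = ω/(s² + ω²), so L{sin(t)} = 1/(s² + 1). Then L{8·sin(t)} = 8·1/(s² + 1) = 8/(s² + 1)

Final answer: 8/(s² + 1)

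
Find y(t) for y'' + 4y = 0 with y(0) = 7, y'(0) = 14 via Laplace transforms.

L{y''} + 4L{y} = 0. s²Y - 7s - 14 + 4Y = 0. Y(s² + 4) = 7s + 14. Y = (7s + 14)/(s² + 4). Inverting: y(t) = 7cos(2t) + 7sin(2t)

Final answer: y(t) = 7cos(2t) + 7sin(2t)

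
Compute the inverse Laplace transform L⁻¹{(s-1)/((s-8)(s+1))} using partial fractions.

Using partial fractions, f(t) = (7e^(8t) + 2e^(-t))/9

Final answer: (7e^(8t) + 2e^(-t))/9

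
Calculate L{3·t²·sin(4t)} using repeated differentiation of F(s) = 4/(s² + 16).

F(s) = 4/(s² + 16). F'(s) = -8s/(s² + 16)². F''(s) = -8(16 - 3s²)/(s² + 16)³ = (24s² - 128)/(s² + 16)³. So L{t²·sin(4t)} = (-1)² F''(s) = (24s² - 128)/(s² + 16)³. Then L{3·t²·sin(4t)} = 3·(24s² - 128)/(s² + 16)³ = (72s² - 384)/(s² + 16)³

Final answer: (72s² - 384)/(s² + 16)³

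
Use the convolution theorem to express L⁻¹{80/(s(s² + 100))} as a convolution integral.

80/(s(s² + 100)) = (1/s)·(80/(s² + 100)) = L{1}·L{8·sin(10t)}. So f(t) = 1*(8·sin(10t)) = ∫₀ᵗ 8·sin(10τ) dτ

Final answer: ∫₀ᵗ 8·sin(10τ) dτ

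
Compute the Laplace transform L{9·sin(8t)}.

L{sin(ωt)} = ω/(s² + ω²), so L{sin(8t)} = 8/(s² + 64). Then L{9·sin(8t)} = 9·8/(s² + 64) = 72/(s² + 64)

Final answer: 72/(s² + 64)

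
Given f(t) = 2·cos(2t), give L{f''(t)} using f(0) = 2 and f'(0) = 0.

F(s) = 2s/(s² + 4). L{f''(t)} = s²F(s) - sf(0) - f'(0) = 2s³/(s² + 4) - 2s = (2s³ - 2s(s² + 4))/(s² + 4) = -8s/(s² + 4)

Final answer: -8s/(s² + 4)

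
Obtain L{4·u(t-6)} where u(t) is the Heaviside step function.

L{u(t-a)} = e^(-as)/s. Here a=6, so L{u(t-6)} = e^(-6s)/s, and L{4·u(t-6)} = 4·e^(-6s)/s

Final answer: 4·e^(-6s)/s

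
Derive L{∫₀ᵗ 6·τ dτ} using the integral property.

L{∫₀ᵗ f(τ)dτ} = F(s)/s with f(t) = 6t. F(s) = 6/s^2, so L{∫₀ᵗ 6·τ dτ} = (6/s^2)/s = 6/s^3. (Check: ∫₀ᵗ 6·τ dτ = 6t^2/2.)

Final answer: 6/s^3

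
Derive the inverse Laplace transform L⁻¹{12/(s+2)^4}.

L⁻¹{n!/(s-a)^(n+1)} = t^n·e^(at) with n=3, a=-2. So L⁻¹{6/(s+2)^4} = t^3·e^(-2t), and L⁻¹{12/(s+2)^4} = (12/6)·t^3·e^(-2t) = 2·t^3·e^(-2t)

Final answer: 2·t^3·e^(-2t)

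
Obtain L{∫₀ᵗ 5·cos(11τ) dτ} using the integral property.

L{∫₀ᵗ f(τ)dτ} = F(s)/s with F(s) = 5s/(s² + 121), so the result is (5s/(s² + 121))/s = 5/(s² + 121)

Final answer: 5/(s² + 121)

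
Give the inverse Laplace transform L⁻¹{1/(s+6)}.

L⁻¹{1/(s-a)} = e^(at), so L⁻¹{1/(s+6)} = e^(-6t)

Final answer: e^(-6t)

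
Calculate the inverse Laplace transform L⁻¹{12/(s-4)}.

L⁻¹{1/(s-a)} = e^(at), so L⁻¹{1/(s-4)} = e^(4t), and L⁻¹{12/(s-4)} = 12·e^(4t)

Final answer: 12·e^(4t)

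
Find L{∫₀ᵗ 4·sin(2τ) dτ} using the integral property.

L{∫₀ᵗ f(τ)dτ} = F(s)/s with F(s) = 8/(s² + 4), so the result is (8/(s² + 4))/s = 8/(s(s² + 4))

Final answer: 8/(s(s² + 4))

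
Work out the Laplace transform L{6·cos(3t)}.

L{cos(ωt)} = s/(s² + ω²), so L{cos(3t)} = s/(s² + 9). Then L{6·cos(3t)} = 6·s/(s² + 9) = 6s/(s² + 9)

Final answer: 6s/(s² + 9)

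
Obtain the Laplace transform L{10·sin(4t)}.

L{sin(ωt)} = ω/(s² + ω²), so L{sin(4t)} = 4/(s² + 16). Then L{10·sin(4t)} = 10·4/(s² + 16) = 40/(s² + 16)

Final answer: 40/(s² + 16)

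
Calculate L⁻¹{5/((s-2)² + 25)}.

Form: b/((s-a)² + b²) → e^(at)sin(bt). With a=2, b=5

Final answer: e^(2t)·sin(5t)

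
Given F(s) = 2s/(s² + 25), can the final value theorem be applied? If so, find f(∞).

The final value theorem requires all poles of sF(s) in the left half-plane. sF(s) = 2s²/(s² + 25) has poles at s = ±5i (imaginary axis). Theorem does NOT apply (oscillatory system).

Final answer: Not applicable (oscillatory)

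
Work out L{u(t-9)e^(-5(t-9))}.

u(t-a)f(t-a) with f(t)=e^(-5t). L{e^(-5t)} = 1/(s+5). By time shift: e^(-9s)/(s+5)

Final answer: e^(-9s)/(s+5)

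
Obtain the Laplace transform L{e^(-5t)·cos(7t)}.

L{e^(at)·cos(ωt)} = (s-a)/((s-a)² + ω²), so L{e^(-5t)·cos(7t)} = (s+5)/((s+5)² + 49)

Final answer: (s+5)/((s+5)² + 49)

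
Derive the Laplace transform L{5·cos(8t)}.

L{cos(ωt)} = s/(s² + ω²), so L{cos(8t)} = s/(s² + 64). Then L{5·cos(8t)} = 5·s/(s² + 64) = 5s/(s² + 64)

Final answer: 5s/(s² + 64)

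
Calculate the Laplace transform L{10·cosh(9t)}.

L{cosh(ωt)} = s/(s² - ω²), so L{cosh(9t)} = s/(s² - 81). Then L{10·cosh(9t)} = 10·s/(s² - 81) = 10s/(s² - 81)

Final answer: 10s/(s² - 81)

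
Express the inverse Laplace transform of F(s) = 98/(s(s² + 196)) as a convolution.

98/(s(s² + 196)) = (1/s)·(98/(s² + 196)) = L{1}·L{7·sin(14t)}. So f(t) = 1*(7·sin(14t)) = ∫₀ᵗ 7·sin(14τ) dτ

Final answer: ∫₀ᵗ 7·sin(14τ) dτ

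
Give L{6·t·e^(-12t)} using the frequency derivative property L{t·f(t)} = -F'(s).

L{e^(-12t)} = 1/(s+12). By frequency derivative: L{t·e^(-12t)} = -d/ds[1/(s+12)] = -(-1)/(s+12)² = 1/(s+12)². Then L{6·t·e^(-12t)} = 6·1/(s+12)² = 6/(s+12)²

Final answer: 6/(s+12)²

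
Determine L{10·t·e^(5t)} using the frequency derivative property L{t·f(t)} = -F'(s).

L{e^(5t)} = 1/(s-5). By frequency derivative: L{t·e^(5t)} = -d/ds[1/(s-5)] = -(-1)/(s-5)² = 1/(s-5)². Then L{10·t·e^(5t)} = 10·1/(s-5)² = 10/(s-5)²

Final answer: 10/(s-5)²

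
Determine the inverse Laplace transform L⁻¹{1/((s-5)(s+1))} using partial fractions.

Decompose: A/(s-5) + B/(s+1). A = 1/6, B = -1/6. f(t) = (e^(5t) - e^(-t))/6

Final answer: (e^(5t) - e^(-t))/6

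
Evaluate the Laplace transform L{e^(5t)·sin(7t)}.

L{e^(at)·sin(ωt)} = ω/((s-a)² + ω²), so L{e^(5t)·sin(7t)} = 7/((s-5)² + 49)

Final answer: 7/((s-5)² + 49)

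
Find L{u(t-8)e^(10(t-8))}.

u(t-a)f(t-a) with f(t)=e^(10t). L{e^(10t)} = 1/(s-10). By time shift: e^(-8s)/(s-10)

Final answer: e^(-8s)/(s-10)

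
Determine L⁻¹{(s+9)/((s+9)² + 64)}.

Using frequency shift: L⁻¹{(s-a)/((s-a)² + b²)} = e^(at)cos(bt). Here a=-9, b=8

Final answer: e^(-9t)·cos(8t)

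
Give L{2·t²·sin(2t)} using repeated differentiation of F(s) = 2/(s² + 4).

F(s) = 2/(s² + 4). F'(s) = -4s/(s² + 4)². F''(s) = -4(4 - 3s²)/(s² + 4)³ = (12s² - 16)/(s² + 4)³. So L{t²·sin(2t)} = (-1)² F''(s) = (12s² - 16)/(s² + 4)³. Then L{2·t²·sin(2t)} = 2·(12s² - 16)/(s² + 4)³ = (24s² - 32)/(s² + 4)³

Final answer: (24s² - 32)/(s² + 4)³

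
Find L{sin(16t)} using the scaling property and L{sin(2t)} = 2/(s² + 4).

Using L{f(at)} = (1/a)F(s/a) with a=8: L{sin(16t)} = (1/8) · 2/((s/8)² + 4) = (1/8) · 2·64/(s² + 256) = 16/(s² + 256)

Final answer: 16/(s² + 256)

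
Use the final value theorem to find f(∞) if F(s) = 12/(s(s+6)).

f(∞) = lim_{s→0} s·12/(s(s+6)) = lim_{s→0} 12/(s+6) = 12/6 = 2

Final answer: 2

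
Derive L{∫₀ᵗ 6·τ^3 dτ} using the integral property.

L{∫₀ᵗ f(τ)dτ} = F(s)/s with f(t) = 6t^3. F(s) = 36/s^4, so L{∫₀ᵗ 6·τ^3 dτ} = (36/s^4)/s = 36/s^5. (Check: ∫₀ᵗ 6·τ^3 dτ = 6t^4/4.)

Final answer: 36/s^5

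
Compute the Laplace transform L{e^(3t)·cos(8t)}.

L{e^(at)·cos(ωt)} = (s-a)/((s-a)² + ω²), so L{e^(3t)·cos(8t)} = (s-3)/((s-3)² + 64)

Final answer: (s-3)/((s-3)² + 64)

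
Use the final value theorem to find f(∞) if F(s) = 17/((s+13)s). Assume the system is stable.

f(∞) = lim_{s→0} sF(s) = lim_{s→0} 17/(s+13) = 17/13

Final answer: 17/13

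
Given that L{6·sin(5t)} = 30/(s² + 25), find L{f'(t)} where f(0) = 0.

L{f'(t)} = s·F(s) - f(0) = s·30/(s² + 25) - 0 = 30s/(s² + 25)

Final answer: 30s/(s² + 25)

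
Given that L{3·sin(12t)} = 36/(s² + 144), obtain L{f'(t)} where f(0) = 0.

L{f'(t)} = s·F(s) - f(0) = s·36/(s² + 144) - 0 = 36s/(s² + 144)

Final answer: 36s/(s² + 144)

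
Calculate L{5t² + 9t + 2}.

L{5t² + 9t + 2} = 5·2/s³ + 9/s² + 2/s = 10/s³ + 9/s² + 2/s

Final answer: 10/s³ + 9/s² + 2/s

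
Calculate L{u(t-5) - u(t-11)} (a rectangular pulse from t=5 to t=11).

L{u(t-a)} = e^(-as)/s. L{u(t-5) - u(t-11)} = (e^(-5s) - e^(-11s))/s

Final answer: (e^(-5s) - e^(-11s))/s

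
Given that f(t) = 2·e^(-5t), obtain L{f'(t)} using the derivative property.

f(0) = 2, F(s) = 2/(s+5). L{f'(t)} = s·F(s) - f(0) = 2s/(s+5) - 2 = (2s - 2(s+5))/(s+5) = -10/(s+5)

Final answer: -10/(s+5)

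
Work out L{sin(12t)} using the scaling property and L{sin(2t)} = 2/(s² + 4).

Using L{f(at)} = (1/a)F(s/a) with a=6: L{sin(12t)} = (1/6) · 2/((s/6)² + 4) = (1/6) · 2·36/(s² + 144) = 12/(s² + 144)

Final answer: 12/(s² + 144)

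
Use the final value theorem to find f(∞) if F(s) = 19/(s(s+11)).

f(∞) = lim_{s→0} s·19/(s(s+11)) = lim_{s→0} 19/(s+11) = 19/11 = 19/11

Final answer: 19/11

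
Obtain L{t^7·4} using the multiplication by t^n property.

L{4} = 4/s. d^1/ds^1[1/s] = -1/s². d^2/ds^2[1/s] = 2/s^3. d^3/ds^3[1/s] = -6/s^4. d^4/ds^4[1/s] = 24/s^5. d^5/ds^5[1/s] = -120/s^6. d^6/ds^6[1/s] = 720/s^7. d^7/ds^7[1/s] = -5040/s^8. So L{t^7} = (-1)^{7}·-5040/s^8 = 5040/s^8. Then L{t^7·4} = 4·5040/s^8 = 20160/s^8

Final answer: 20160/s^8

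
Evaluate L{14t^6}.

L{t^n} = n!/s^(n+1). So L{14t^6} = 14·6!/s^7 = 10080/s^7

Final answer: 10080/s^7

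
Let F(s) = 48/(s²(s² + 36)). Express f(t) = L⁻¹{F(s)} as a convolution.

48/(s²(s² + 36)) = (1/s²)·(48/(s² + 36)) = L{t}·L{8·sin(6t)}. So f(t) = t*(8·sin(6t)) = ∫₀ᵗ 8τ·sin(6(t-τ)) dτ

Final answer: ∫₀ᵗ 8τ·sin(6(t-τ)) dτ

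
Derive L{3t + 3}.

L{3t + 3} = 3·L{t} + 3·L{1} = 3/s² + 3/s

Final answer: 3/s² + 3/s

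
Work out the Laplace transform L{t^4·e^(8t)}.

L{t^n·e^(at)} = n!/(s-a)^(n+1), so L{t^4·e^(8t)} = 24/(s-8)^5

Final answer: 24/(s-8)^5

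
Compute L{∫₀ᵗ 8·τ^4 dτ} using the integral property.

L{∫₀ᵗ f(τ)dτ} = F(s)/s with f(t) = 8t^4. F(s) = 192/s^5, so L{∫₀ᵗ 8·τ^4 dτ} = (192/s^5)/s = 192/s^6. (Check: ∫₀ᵗ 8·τ^4 dτ = 8t^5/5.)

Final answer: 192/s^6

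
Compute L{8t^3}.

L{t^n} = n!/s^(n+1). So L{8t^3} = 8·3!/s^4 = 48/s^4

Final answer: 48/s^4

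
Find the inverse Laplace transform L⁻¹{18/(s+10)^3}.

L⁻¹{n!/(s-a)^(n+1)} = t^n·e^(at) with n=2, a=-10. So L⁻¹{2/(s+10)^3} = t^2·e^(-10t), and L⁻¹{18/(s+10)^3} = (18/2)·t^2·e^(-10t) = 9·t^2·e^(-10t)

Final answer: 9·t^2·e^(-10t)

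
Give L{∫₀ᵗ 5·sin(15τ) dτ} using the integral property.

L{∫₀ᵗ f(τ)dτ} = F(s)/s with F(s) = 75/(s² + 225), so the result is (75/(s² + 225))/s = 75/(s(s² + 225))

Final answer: 75/(s(s² + 225))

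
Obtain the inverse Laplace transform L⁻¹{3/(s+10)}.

L⁻¹{1/(s-a)} = e^(at), so L⁻¹{1/(s+10)} = e^(-10t), and L⁻¹{3/(s+10)} = 3·e^(-10t)

Final answer: 3·e^(-10t)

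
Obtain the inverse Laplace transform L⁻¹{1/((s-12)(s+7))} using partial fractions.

Decompose: A/(s-12) + B/(s+7). A = 1/19, B = -1/19. f(t) = (e^(12t) - e^(-7t))/19

Final answer: (e^(12t) - e^(-7t))/19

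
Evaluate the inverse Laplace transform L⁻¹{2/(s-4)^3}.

L⁻¹{n!/(s-a)^(n+1)} = t^n·e^(at), so L⁻¹{2/(s-4)^3} = t^2·e^(4t)

Final answer: t^2·e^(4t)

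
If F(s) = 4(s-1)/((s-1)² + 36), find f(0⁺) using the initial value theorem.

f(0⁺) = lim_{s→∞} sF(s) = lim_{s→∞} 4s(s-1)/((s-1)² + 36) = 4

Final answer: 4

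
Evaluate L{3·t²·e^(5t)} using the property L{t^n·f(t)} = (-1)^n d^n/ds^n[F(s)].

L{e^(5t)} = 1/(s-5). d/ds[1/(s-5)] = -1/(s-5)². d²/ds²[1/(s-5)] = 2/(s-5)³. So L{t²·e^(5t)} = (-1)² · 2/(s-5)³ = 2/(s-5)³. Then L{3·t²·e^(5t)} = 3·2/(s-5)³ = 6/(s-5)³

Final answer: 6/(s-5)³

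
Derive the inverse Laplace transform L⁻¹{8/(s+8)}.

L⁻¹{1/(s-a)} = e^(at), so L⁻¹{1/(s+8)} = e^(-8t), and L⁻¹{8/(s+8)} = 8·e^(-8t)

Final answer: 8·e^(-8t)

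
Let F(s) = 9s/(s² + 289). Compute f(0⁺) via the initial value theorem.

f(0⁺) = lim_{s→∞} s·9s/(s² + 289) = lim_{s→∞} 9s²/(s² + 289) = 9

Final answer: 9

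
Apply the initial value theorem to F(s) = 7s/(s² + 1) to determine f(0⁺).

f(0⁺) = lim_{s→∞} s·7s/(s² + 1) = lim_{s→∞} 7s²/(s² + 1) = 7

Final answer: 7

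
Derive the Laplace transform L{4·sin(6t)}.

L{sin(ωt)} = ω/(s² + ω²), so L{sin(6t)} = 6/(s² + 36). Then L{4·sin(6t)} = 4·6/(s² + 36) = 24/(s² + 36)

Final answer: 24/(s² + 36)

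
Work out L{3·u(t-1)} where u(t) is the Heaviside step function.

L{u(t-a)} = e^(-as)/s. Here a=1, so L{u(t-1)} = e^(-s)/s, and L{3·u(t-1)} = 3·e^(-s)/s

Final answer: 3·e^(-s)/s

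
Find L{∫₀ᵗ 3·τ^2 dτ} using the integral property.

L{∫₀ᵗ f(τ)dτ} = F(s)/s with f(t) = 3t^2. F(s) = 6/s^3, so L{∫₀ᵗ 3·τ^2 dτ} = (6/s^3)/s = 6/s^4. (Check: ∫₀ᵗ 3·τ^2 dτ = 3t^3/3.)

Final answer: 6/s^4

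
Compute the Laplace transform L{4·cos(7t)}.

L{cos(ωt)} = s/(s² + ω²), so L{cos(7t)} = s/(s² + 49). Then L{4·cos(7t)} = 4·s/(s² + 49) = 4s/(s² + 49)

Final answer: 4s/(s² + 49)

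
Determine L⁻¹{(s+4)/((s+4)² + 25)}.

Using frequency shift: L⁻¹{(s-a)/((s-a)² + b²)} = e^(at)cos(bt). Here a=-4, b=5

Final answer: e^(-4t)·cos(5t)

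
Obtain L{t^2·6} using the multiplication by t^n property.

L{6} = 6/s. d^1/ds^1[1/s] = -1/s². d^2/ds^2[1/s] = 2/s^3. So L{t^2} = (-1)^{2}·2/s^3 = 2/s^3. Then L{t^2·6} = 6·2/s^3 = 12/s^3

Final answer: 12/s^3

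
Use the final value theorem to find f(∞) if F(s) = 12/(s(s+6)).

f(∞) = lim_{s→0} s·12/(s(s+6)) = lim_{s→0} 12/(s+6) = 12/6 = 2

Final answer: 2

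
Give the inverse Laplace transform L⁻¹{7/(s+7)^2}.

L⁻¹{n!/(s-a)^(n+1)} = t^n·e^(at) with n=1, a=-7. So L⁻¹{1/(s+7)^2} = t·e^(-7t), and L⁻¹{7/(s+7)^2} = (7/1)·t·e^(-7t) = 7·t·e^(-7t)

Final answer: 7·t·e^(-7t)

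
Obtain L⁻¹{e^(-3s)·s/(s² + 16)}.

L⁻¹{s/(s² + 16)} = cos(4t). By the time shift theorem, L⁻¹{e^(-as)F(s)} = u(t-a)f(t-a) with a=3, so L⁻¹{e^(-3s)·s/(s² + 16)} = u(t-3)·cos(4(t-3))

Final answer: u(t-3)·cos(4(t-3))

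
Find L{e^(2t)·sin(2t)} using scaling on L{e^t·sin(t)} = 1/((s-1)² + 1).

Scaling with a=2: L{e^(2t)·sin(2t)} = (1/2) · 1/((s/2-1)² + 1). Simplifying: 2/((s-2)² + 4)

Final answer: 2/((s-2)² + 4)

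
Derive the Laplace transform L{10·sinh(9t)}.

L{sinh(ωt)} = ω/(s² - ω²), so L{sinh(9t)} = 9/(s² - 81). Then L{10·sinh(9t)} = 10·9/(s² - 81) = 90/(s² - 81)

Final answer: 90/(s² - 81)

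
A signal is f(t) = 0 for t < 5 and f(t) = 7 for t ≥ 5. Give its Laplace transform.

f(t) = 7·u(t-5). L{u(t-5)} = e^(-5s)/s, so L{f(t)} = 7·e^(-5s)/s

Final answer: 7·e^(-5s)/s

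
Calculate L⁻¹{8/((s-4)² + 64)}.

Form: b/((s-a)² + b²) → e^(at)sin(bt). With a=4, b=8

Final answer: e^(4t)·sin(8t)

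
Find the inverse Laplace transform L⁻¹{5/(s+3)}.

L⁻¹{1/(s-a)} = e^(at), so L⁻¹{1/(s+3)} = e^(-3t), and L⁻¹{5/(s+3)} = 5·e^(-3t)

Final answer: 5·e^(-3t)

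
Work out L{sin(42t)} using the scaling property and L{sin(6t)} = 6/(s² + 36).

Using L{f(at)} = (1/a)F(s/a) with a=7: L{sin(42t)} = (1/7) · 6/((s/7)² + 36) = (1/7) · 6·49/(s² + 1764) = 42/(s² + 1764)

Final answer: 42/(s² + 1764)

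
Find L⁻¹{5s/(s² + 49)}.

This is the form c·s/(s² + a²) with a = 7, c = 5. L⁻¹ = 5·cos(7t)

Final answer: 5·cos(7t)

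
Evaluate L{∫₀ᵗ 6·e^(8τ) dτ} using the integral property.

L{∫₀ᵗ f(τ)dτ} = F(s)/s with F(s) = 6/(s-8), so L{∫₀ᵗ 6·e^(8τ) dτ} = 6/(s(s-8))

Final answer: 6/(s(s-8))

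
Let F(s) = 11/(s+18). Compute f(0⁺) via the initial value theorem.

f(0⁺) = lim_{s→∞} s·11/(s+18) = lim_{s→∞} 11s/(s+18) = 11

Final answer: 11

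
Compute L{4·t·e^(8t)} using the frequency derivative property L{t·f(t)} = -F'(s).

L{e^(8t)} = 1/(s-8). By frequency derivative: L{t·e^(8t)} = -d/ds[1/(s-8)] = -(-1)/(s-8)² = 1/(s-8)². Then L{4·t·e^(8t)} = 4·1/(s-8)² = 4/(s-8)²

Final answer: 4/(s-8)²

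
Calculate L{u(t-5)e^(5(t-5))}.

u(t-a)f(t-a) with f(t)=e^(5t). L{e^(5t)} = 1/(s-5). By time shift: e^(-5s)/(s-5)

Final answer: e^(-5s)/(s-5)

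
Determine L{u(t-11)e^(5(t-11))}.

u(t-a)f(t-a) with f(t)=e^(5t). L{e^(5t)} = 1/(s-5). By time shift: e^(-11s)/(s-5)

Final answer: e^(-11s)/(s-5)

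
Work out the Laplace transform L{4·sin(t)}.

L{sin(ωt)} = ω/(s² + ω²), so L{sin(t)} = 1/(s² + 1). Then L{4·sin(t)} = 4·1/(s² + 1) = 4/(s² + 1)

Final answer: 4/(s² + 1)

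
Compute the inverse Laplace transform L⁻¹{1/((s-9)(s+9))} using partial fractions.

Decompose: A/(s-9) + B/(s+9). A = 1/18, B = -1/18. f(t) = (e^(9t) - e^(-9t))/18

Final answer: (e^(9t) - e^(-9t))/18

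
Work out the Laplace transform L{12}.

L{12} = 12 · L{1} = 12/s

Final answer: 12/s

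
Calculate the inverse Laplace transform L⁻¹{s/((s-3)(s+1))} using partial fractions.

Using partial fractions, f(t) = (3e^(3t) + e^(-t))/4

Final answer: (3e^(3t) + e^(-t))/4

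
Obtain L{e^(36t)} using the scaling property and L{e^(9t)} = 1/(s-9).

Using L{f(at)} = (1/a)F(s/a) with a=4 and f(t) = e^(9t): L{e^(36t)} = (1/4) · 1/((s/4)-9) = (1/4) · 4/(s-36) = 1/(s-36)

Final answer: 1/(s-36)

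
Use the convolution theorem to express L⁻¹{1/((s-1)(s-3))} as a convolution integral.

1/((s-1)(s-3)) = (1/(s-1))·(1/(s-3)) = L{e^t}·L{e^(3t)}. So f(t) = e^t*e^(3t) = ∫₀ᵗ e^(τ)·e^(3(t-τ)) dτ

Final answer: ∫₀ᵗ e^(τ)·e^(3(t-τ)) dτ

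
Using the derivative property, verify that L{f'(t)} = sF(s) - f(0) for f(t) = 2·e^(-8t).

f'(t) = -16e^(-8t). Direct: L{f'(t)} = -16/(s+8). Property: s·2/(s+8) - 2 = (2s - 2(s+8))/(s+8) = -16/(s+8). ✓

Final answer: -16/(s+8)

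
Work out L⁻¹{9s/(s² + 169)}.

This is the form c·s/(s² + a²) with a = 13, c = 9. L⁻¹ = 9·cos(13t)

Final answer: 9·cos(13t)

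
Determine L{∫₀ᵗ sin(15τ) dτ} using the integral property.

L{∫₀ᵗ f(τ)dτ} = F(s)/s with F(s) = 15/(s² + 225), so the result is (15/(s² + 225))/s = 15/(s(s² + 225))

Final answer: 15/(s(s² + 225))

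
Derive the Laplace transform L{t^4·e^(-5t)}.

L{t^n·e^(at)} = n!/(s-a)^(n+1), so L{t^4·e^(-5t)} = 24/(s+5)^5

Final answer: 24/(s+5)^5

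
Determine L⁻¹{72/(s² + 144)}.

This is the form c·a/(s² + a²) with a = 12, c = 6. L⁻¹ = 6·sin(12t)

Final answer: 6·sin(12t)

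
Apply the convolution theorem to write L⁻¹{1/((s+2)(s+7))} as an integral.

1/((s+2)(s+7)) = (1/(s+2))·(1/(s+7)) = L{e^(-2t)}·L{e^(-7t)}. So f(t) = e^(-2t)*e^(-7t) = ∫₀ᵗ e^(-2τ)·e^(-7(t-τ)) dτ

Final answer: ∫₀ᵗ e^(-2τ)·e^(-7(t-τ)) dτ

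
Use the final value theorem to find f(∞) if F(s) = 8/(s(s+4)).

f(∞) = lim_{s→0} s·8/(s(s+4)) = lim_{s→0} 8/(s+4) = 8/4 = 2

Final answer: 2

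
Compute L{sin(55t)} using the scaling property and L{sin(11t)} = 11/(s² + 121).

Using L{f(at)} = (1/a)F(s/a) with a=5: L{sin(55t)} = (1/5) · 11/((s/5)² + 121) = (1/5) · 11·25/(s² + 3025) = 55/(s² + 3025)

Final answer: 55/(s² + 3025)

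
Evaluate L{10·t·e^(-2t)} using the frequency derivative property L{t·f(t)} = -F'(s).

L{e^(-2t)} = 1/(s+2). By frequency derivative: L{t·e^(-2t)} = -d/ds[1/(s+2)] = -(-1)/(s+2)² = 1/(s+2)². Then L{10·t·e^(-2t)} = 10·1/(s+2)² = 10/(s+2)²

Final answer: 10/(s+2)²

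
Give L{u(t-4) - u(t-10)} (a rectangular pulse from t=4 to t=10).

L{u(t-a)} = e^(-as)/s. L{u(t-4) - u(t-10)} = (e^(-4s) - e^(-10s))/s

Final answer: (e^(-4s) - e^(-10s))/s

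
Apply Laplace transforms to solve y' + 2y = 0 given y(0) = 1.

L{y'} + 2L{y} = 0. sY - 1 + 2Y = 0. Y(s+2) = 1. Y = 1/(s+2)

Final answer: y(t) = e^(-2t)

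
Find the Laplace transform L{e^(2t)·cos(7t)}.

L{e^(at)·cos(ωt)} = (s-a)/((s-a)² + ω²), so L{e^(2t)·cos(7t)} = (s-2)/((s-2)² + 49)

Final answer: (s-2)/((s-2)² + 49)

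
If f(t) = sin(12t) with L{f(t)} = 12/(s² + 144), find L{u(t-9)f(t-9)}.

Time shift theorem: L{u(t-a)f(t-a)} = e^(-as)F(s). Here a=9, F(s) = 12/(s² + 144), so L{u(t-9)f(t-9)} = e^(-9s)·12/(s² + 144)

Final answer: e^(-9s)·12/(s² + 144)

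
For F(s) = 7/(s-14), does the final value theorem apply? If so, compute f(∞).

sF(s) = 7s/(s-14) has a pole at s = 14 in the right half-plane. Theorem does NOT apply (unstable system; f(t) = 7·e^(14t) grows without bound).

Final answer: Not applicable (unstable)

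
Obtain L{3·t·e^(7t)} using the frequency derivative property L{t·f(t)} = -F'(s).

L{e^(7t)} = 1/(s-7). By frequency derivative: L{t·e^(7t)} = -d/ds[1/(s-7)] = -(-1)/(s-7)² = 1/(s-7)². Then L{3·t·e^(7t)} = 3·1/(s-7)² = 3/(s-7)²

Final answer: 3/(s-7)²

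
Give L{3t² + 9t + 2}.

L{3t² + 9t + 2} = 3·2/s³ + 9/s² + 2/s = 6/s³ + 9/s² + 2/s

Final answer: 6/s³ + 9/s² + 2/s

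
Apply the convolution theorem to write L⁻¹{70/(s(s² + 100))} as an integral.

70/(s(s² + 100)) = (1/s)·(70/(s² + 100)) = L{1}·L{7·sin(10t)}. So f(t) = 1*(7·sin(10t)) = ∫₀ᵗ 7·sin(10τ) dτ

Final answer: ∫₀ᵗ 7·sin(10τ) dτ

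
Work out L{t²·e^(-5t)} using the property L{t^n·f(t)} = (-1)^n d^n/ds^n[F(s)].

L{e^(-5t)} = 1/(s+5). d/ds[1/(s+5)] = -1/(s+5)². d²/ds²[1/(s+5)] = 2/(s+5)³. So L{t²·e^(-5t)} = (-1)² · 2/(s+5)³ = 2/(s+5)³

Final answer: 2/(s+5)³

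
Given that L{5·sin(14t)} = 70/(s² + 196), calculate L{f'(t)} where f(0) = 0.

L{f'(t)} = s·F(s) - f(0) = s·70/(s² + 196) - 0 = 70s/(s² + 196)

Final answer: 70s/(s² + 196)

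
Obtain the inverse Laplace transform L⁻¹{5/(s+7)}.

L⁻¹{1/(s-a)} = e^(at), so L⁻¹{1/(s+7)} = e^(-7t), and L⁻¹{5/(s+7)} = 5·e^(-7t)

Final answer: 5·e^(-7t)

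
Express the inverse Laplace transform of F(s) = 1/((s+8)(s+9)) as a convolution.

1/((s+8)(s+9)) = (1/(s+8))·(1/(s+9)) = L{e^(-8t)}·L{e^(-9t)}. So f(t) = e^(-8t)*e^(-9t) = ∫₀ᵗ e^(-8τ)·e^(-9(t-τ)) dτ

Final answer: ∫₀ᵗ e^(-8τ)·e^(-9(t-τ)) dτ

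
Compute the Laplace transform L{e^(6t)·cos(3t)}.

L{e^(at)·cos(ωt)} = (s-a)/((s-a)² + ω²), so L{e^(6t)·cos(3t)} = (s-6)/((s-6)² + 9)

Final answer: (s-6)/((s-6)² + 9)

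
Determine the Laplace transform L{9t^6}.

L{9t^6} = 9 · L{t^6} = 9 · 720/s^7 = 6480/s^7

Final answer: 6480/s^7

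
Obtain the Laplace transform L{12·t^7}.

L{t^n} = n!/s^(n+1), so L{t^7} = 5040/s^8. Then L{12·t^7} = 12·5040/s^8 = 60480/s^8

Final answer: 60480/s^8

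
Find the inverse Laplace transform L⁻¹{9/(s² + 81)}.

L⁻¹{9/(s² + 81)} = sin(9t)

Final answer: sin(9t)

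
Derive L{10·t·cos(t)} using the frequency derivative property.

L{cos(t)} = s/(s² + 1). Derivative: d/ds[s/(s² + 1)] = [(s² + 1) - s·2s]/(s² + 1)² = (1 - s²)/(s² + 1)². So L{t·cos(t)} = -F'(s) = (s² - 1)/(s² + 1)². Then L{10·t·cos(t)} = 10·(s² - 1)/(s² + 1)²

Final answer: 10·(s² - 1)/(s² + 1)²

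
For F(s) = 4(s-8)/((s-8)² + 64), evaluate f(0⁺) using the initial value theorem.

f(0⁺) = lim_{s→∞} sF(s) = lim_{s→∞} 4s(s-8)/((s-8)² + 64) = 4

Final answer: 4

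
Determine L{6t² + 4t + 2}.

L{6t² + 4t + 2} = 6·2/s³ + 4/s² + 2/s = 12/s³ + 4/s² + 2/s

Final answer: 12/s³ + 4/s² + 2/s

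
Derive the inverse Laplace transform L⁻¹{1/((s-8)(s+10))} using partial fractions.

Decompose: A/(s-8) + B/(s+10). A = 1/18, B = -1/18. f(t) = (e^(8t) - e^(-10t))/18

Final answer: (e^(8t) - e^(-10t))/18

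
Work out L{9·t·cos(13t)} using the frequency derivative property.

L{cos(13t)} = s/(s² + 169). Derivative: d/ds[s/(s² + 169)] = [(s² + 169) - s·2s]/(s² + 169)² = (169 - s²)/(s² + 169)². So L{t·cos(13t)} = -F'(s) = (s² - 169)/(s² + 169)². Then L{9·t·cos(13t)} = 9·(s² - 169)/(s² + 169)²

Final answer: 9·(s² - 169)/(s² + 169)²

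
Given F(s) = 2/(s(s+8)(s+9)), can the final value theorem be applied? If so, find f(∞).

Poles of sF(s) = 2/((s+8)(s+9)) are at s = -8 and s = -9, both in the left half-plane. Theorem applies. f(∞) = lim_{s→0} sF(s) = 2/(8·9) = 1/36

Final answer: 1/36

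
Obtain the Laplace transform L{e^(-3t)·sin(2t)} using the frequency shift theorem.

Frequency shift: L{e^(at)f(t)} = F(s-a). L{e^(-3t)·sin(2t)} = 2/((s+3)² + 4)

Final answer: 2/((s+3)² + 4)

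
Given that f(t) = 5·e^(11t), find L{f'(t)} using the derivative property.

f(0) = 5, F(s) = 5/(s-11). L{f'(t)} = s·F(s) - f(0) = 5s/(s-11) - 5 = (5s - 5(s-11))/(s-11) = 55/(s-11)

Final answer: 55/(s-11)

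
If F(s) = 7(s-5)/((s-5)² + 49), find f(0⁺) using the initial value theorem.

f(0⁺) = lim_{s→∞} sF(s) = lim_{s→∞} 7s(s-5)/((s-5)² + 49) = 7

Final answer: 7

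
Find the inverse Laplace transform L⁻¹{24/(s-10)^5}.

L⁻¹{n!/(s-a)^(n+1)} = t^n·e^(at), so L⁻¹{24/(s-10)^5} = t^4·e^(10t)

Final answer: t^4·e^(10t)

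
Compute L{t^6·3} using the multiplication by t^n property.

L{3} = 3/s. d^1/ds^1[1/s] = -1/s². d^2/ds^2[1/s] = 2/s^3. d^3/ds^3[1/s] = -6/s^4. d^4/ds^4[1/s] = 24/s^5. d^5/ds^5[1/s] = -120/s^6. d^6/ds^6[1/s] = 720/s^7. So L{t^6} = (-1)^{6}·720/s^7 = 720/s^7. Then L{t^6·3} = 3·720/s^7 = 2160/s^7

Final answer: 2160/s^7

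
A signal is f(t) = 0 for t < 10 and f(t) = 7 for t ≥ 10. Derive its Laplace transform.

f(t) = 7·u(t-10). L{u(t-10)} = e^(-10s)/s, so L{f(t)} = 7·e^(-10s)/s

Final answer: 7·e^(-10s)/s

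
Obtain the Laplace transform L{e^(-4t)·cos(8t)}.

L{e^(at)·cos(ωt)} = (s-a)/((s-a)² + ω²), so L{e^(-4t)·cos(8t)} = (s+4)/((s+4)² + 64)

Final answer: (s+4)/((s+4)² + 64)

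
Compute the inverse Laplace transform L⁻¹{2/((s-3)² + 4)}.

Using frequency shift, L⁻¹{2/((s-3)² + 4)} = e^(3t)·sin(2t)

Final answer: e^(3t)·sin(2t)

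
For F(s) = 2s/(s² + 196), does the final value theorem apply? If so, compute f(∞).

The final value theorem requires all poles of sF(s) in the left half-plane. sF(s) = 2s²/(s² + 196) has poles at s = ±14i (imaginary axis). Theorem does NOT apply (oscillatory system).

Final answer: Not applicable (oscillatory)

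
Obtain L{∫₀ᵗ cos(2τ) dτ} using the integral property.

L{∫₀ᵗ f(τ)dτ} = F(s)/s with F(s) = s/(s² + 4), so the result is (s/(s² + 4))/s = 1/(s² + 4)

Final answer: 1/(s² + 4)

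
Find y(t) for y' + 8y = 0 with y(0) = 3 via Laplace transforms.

L{y'} + 8L{y} = 0. sY - 3 + 8Y = 0. Y(s+8) = 3. Y = 3/(s+8)

Final answer: y(t) = 3e^(-8t)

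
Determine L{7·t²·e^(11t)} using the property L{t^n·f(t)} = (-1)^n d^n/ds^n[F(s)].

L{e^(11t)} = 1/(s-11). d/ds[1/(s-11)] = -1/(s-11)². d²/ds²[1/(s-11)] = 2/(s-11)³. So L{t²·e^(11t)} = (-1)² · 2/(s-11)³ = 2/(s-11)³. Then L{7·t²·e^(11t)} = 7·2/(s-11)³ = 14/(s-11)³

Final answer: 14/(s-11)³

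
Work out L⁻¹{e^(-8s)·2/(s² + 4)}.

L⁻¹{2/(s² + 4)} = sin(2t). By the time shift theorem, L⁻¹{e^(-as)F(s)} = u(t-a)f(t-a) with a=8, so L⁻¹{e^(-8s)·2/(s² + 4)} = u(t-8)·sin(2(t-8))

Final answer: u(t-8)·sin(2(t-8))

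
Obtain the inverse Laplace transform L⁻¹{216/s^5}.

L⁻¹{n!/s^(n+1)} = t^n with n=4. So L⁻¹{24/s^5} = t^4, and L⁻¹{216/s^5} = (216/24)·t^4 = 9·t^4

Final answer: 9·t^4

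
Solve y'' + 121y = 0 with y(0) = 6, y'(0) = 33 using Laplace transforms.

L{y''} + 121L{y} = 0. s²Y - 6s - 33 + 121Y = 0. Y(s² + 121) = 6s + 33. Y = (6s + 33)/(s² + 121). Inverting: y(t) = 6cos(11t) + 3sin(11t)

Final answer: y(t) = 6cos(11t) + 3sin(11t)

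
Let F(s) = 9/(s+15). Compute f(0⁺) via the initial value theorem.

f(0⁺) = lim_{s→∞} s·9/(s+15) = lim_{s→∞} 9s/(s+15) = 9

Final answer: 9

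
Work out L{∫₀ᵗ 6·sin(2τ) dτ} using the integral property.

L{∫₀ᵗ f(τ)dτ} = F(s)/s with F(s) = 12/(s² + 4), so the result is (12/(s² + 4))/s = 12/(s(s² + 4))

Final answer: 12/(s(s² + 4))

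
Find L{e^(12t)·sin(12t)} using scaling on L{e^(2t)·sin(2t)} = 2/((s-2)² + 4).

Scaling with a=6: L{e^(12t)·sin(12t)} = (1/6) · 2/((s/6-2)² + 4). Simplifying: 12/((s-12)² + 144)

Final answer: 12/((s-12)² + 144)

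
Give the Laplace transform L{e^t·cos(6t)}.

L{e^(at)·cos(ωt)} = (s-a)/((s-a)² + ω²), so L{e^t·cos(6t)} = (s-1)/((s-1)² + 36)

Final answer: (s-1)/((s-1)² + 36)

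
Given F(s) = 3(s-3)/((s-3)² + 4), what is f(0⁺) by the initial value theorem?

f(0⁺) = lim_{s→∞} sF(s) = lim_{s→∞} 3s(s-3)/((s-3)² + 4) = 3

Final answer: 3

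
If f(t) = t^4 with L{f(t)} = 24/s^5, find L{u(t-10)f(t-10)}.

Time shift theorem: L{u(t-a)f(t-a)} = e^(-as)F(s). Here a=10, F(s) = 24/s^5, so L{u(t-10)f(t-10)} = e^(-10s)·24/s^5

Final answer: e^(-10s)·24/s^5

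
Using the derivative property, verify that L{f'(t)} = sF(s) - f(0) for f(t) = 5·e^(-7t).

f'(t) = -35e^(-7t). Direct: L{f'(t)} = -35/(s+7). Property: s·5/(s+7) - 5 = (5s - 5(s+7))/(s+7) = -35/(s+7). ✓

Final answer: -35/(s+7)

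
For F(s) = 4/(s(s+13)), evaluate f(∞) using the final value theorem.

f(∞) = lim_{s→0} s·4/(s(s+13)) = lim_{s→0} 4/(s+13) = 4/13 = 4/13

Final answer: 4/13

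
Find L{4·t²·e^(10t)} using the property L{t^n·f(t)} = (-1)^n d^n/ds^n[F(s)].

L{e^(10t)} = 1/(s-10). d/ds[1/(s-10)] = -1/(s-10)². d²/ds²[1/(s-10)] = 2/(s-10)³. So L{t²·e^(10t)} = (-1)² · 2/(s-10)³ = 2/(s-10)³. Then L{4·t²·e^(10t)} = 4·2/(s-10)³ = 8/(s-10)³

Final answer: 8/(s-10)³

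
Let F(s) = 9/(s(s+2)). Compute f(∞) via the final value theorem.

f(∞) = lim_{s→0} s·9/(s(s+2)) = lim_{s→0} 9/(s+2) = 9/2 = 9/2

Final answer: 9/2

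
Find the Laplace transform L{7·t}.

L{t^n} = n!/s^(n+1), so L{t} = 1/s^2. Then L{7·t} = 7·1/s^2 = 7/s^2

Final answer: 7/s^2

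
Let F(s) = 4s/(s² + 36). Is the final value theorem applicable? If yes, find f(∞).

The final value theorem requires all poles of sF(s) in the left half-plane. sF(s) = 4s²/(s² + 36) has poles at s = ±6i (imaginary axis). Theorem does NOT apply (oscillatory system).

Final answer: Not applicable (oscillatory)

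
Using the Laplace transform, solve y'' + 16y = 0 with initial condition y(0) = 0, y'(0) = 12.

L{y''} + 16L{y} = 0. s²Y - 0 - 12 + 16Y = 0. Y(s² + 16) = 12. Y = (12)/(s² + 16). Inverting: y(t) = 3sin(4t)

Final answer: y(t) = 3sin(4t)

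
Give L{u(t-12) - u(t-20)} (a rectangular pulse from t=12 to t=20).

L{u(t-a)} = e^(-as)/s. L{u(t-12) - u(t-20)} = (e^(-12s) - e^(-20s))/s

Final answer: (e^(-12s) - e^(-20s))/s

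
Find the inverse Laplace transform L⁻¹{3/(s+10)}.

L⁻¹{1/(s-a)} = e^(at), so L⁻¹{1/(s+10)} = e^(-10t), and L⁻¹{3/(s+10)} = 3·e^(-10t)

Final answer: 3·e^(-10t)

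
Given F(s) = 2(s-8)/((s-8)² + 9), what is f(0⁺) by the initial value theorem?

f(0⁺) = lim_{s→∞} sF(s) = lim_{s→∞} 2s(s-8)/((s-8)² + 9) = 2

Final answer: 2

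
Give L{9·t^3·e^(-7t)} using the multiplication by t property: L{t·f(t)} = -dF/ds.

Using L{t^n·e^(at)} = n!/(s-a)^(n+1), L{t^3·e^(-7t)} = 6/(s+7)^4, so L{9·t^3·e^(-7t)} = 9·6/(s+7)^4 = 54/(s+7)^4

Final answer: 54/(s+7)^4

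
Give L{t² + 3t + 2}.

L{t² + 3t + 2} = 2/s³ + 3/s² + 2/s = 2/s³ + 3/s² + 2/s

Final answer: 2/s³ + 3/s² + 2/s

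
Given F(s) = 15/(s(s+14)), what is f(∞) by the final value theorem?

f(∞) = lim_{s→0} s·15/(s(s+14)) = lim_{s→0} 15/(s+14) = 15/14 = 15/14

Final answer: 15/14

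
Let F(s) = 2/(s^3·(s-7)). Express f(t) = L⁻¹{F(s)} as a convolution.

2/(s^3·(s-7)) = (2/s^3)·(1/(s-7)) = L{t^2}·L{e^(7t)}. So f(t) = t^2*e^(7t) = ∫₀ᵗ τ^2·e^(7(t-τ)) dτ

Final answer: ∫₀ᵗ τ^2·e^(7(t-τ)) dτ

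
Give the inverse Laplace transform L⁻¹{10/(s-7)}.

L⁻¹{1/(s-a)} = e^(at), so L⁻¹{1/(s-7)} = e^(7t), and L⁻¹{10/(s-7)} = 10·e^(7t)

Final answer: 10·e^(7t)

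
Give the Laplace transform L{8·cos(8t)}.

L{cos(ωt)} = s/(s² + ω²), so L{cos(8t)} = s/(s² + 64). Then L{8·cos(8t)} = 8·s/(s² + 64) = 8s/(s² + 64)

Final answer: 8s/(s² + 64)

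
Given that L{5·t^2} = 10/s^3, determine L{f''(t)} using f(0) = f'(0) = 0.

L{f''(t)} = s²F(s) - sf(0) - f'(0) = s²·10/s^3 - 0 - 0 = 10/s

Final answer: 10/s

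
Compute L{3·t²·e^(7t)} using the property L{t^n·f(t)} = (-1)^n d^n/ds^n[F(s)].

L{e^(7t)} = 1/(s-7). d/ds[1/(s-7)] = -1/(s-7)². d²/ds²[1/(s-7)] = 2/(s-7)³. So L{t²·e^(7t)} = (-1)² · 2/(s-7)³ = 2/(s-7)³. Then L{3·t²·e^(7t)} = 3·2/(s-7)³ = 6/(s-7)³

Final answer: 6/(s-7)³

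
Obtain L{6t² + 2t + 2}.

L{6t² + 2t + 2} = 6·2/s³ + 2/s² + 2/s = 12/s³ + 2/s² + 2/s

Final answer: 12/s³ + 2/s² + 2/s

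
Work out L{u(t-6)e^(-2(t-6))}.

u(t-a)f(t-a) with f(t)=e^(-2t). L{e^(-2t)} = 1/(s+2). By time shift: e^(-6s)/(s+2)

Final answer: e^(-6s)/(s+2)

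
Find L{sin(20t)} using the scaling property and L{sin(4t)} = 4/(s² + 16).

Using L{f(at)} = (1/a)F(s/a) with a=5: L{sin(20t)} = (1/5) · 4/((s/5)² + 16) = (1/5) · 4·25/(s² + 400) = 20/(s² + 400)

Final answer: 20/(s² + 400)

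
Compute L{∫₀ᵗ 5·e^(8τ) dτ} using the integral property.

L{∫₀ᵗ f(τ)dτ} = F(s)/s with F(s) = 5/(s-8), so L{∫₀ᵗ 5·e^(8τ) dτ} = 5/(s(s-8))

Final answer: 5/(s(s-8))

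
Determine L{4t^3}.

L{t^n} = n!/s^(n+1). So L{4t^3} = 4·3!/s^4 = 24/s^4

Final answer: 24/s^4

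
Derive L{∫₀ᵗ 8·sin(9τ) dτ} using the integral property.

L{∫₀ᵗ f(τ)dτ} = F(s)/s with F(s) = 72/(s² + 81), so the result is (72/(s² + 81))/s = 72/(s(s² + 81))

Final answer: 72/(s(s² + 81))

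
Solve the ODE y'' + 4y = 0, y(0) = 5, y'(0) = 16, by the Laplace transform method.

L{y''} + 4L{y} = 0. s²Y - 5s - 16 + 4Y = 0. Y(s² + 4) = 5s + 16. Y = (5s + 16)/(s² + 4). Inverting: y(t) = 5cos(2t) + 8sin(2t)

Final answer: y(t) = 5cos(2t) + 8sin(2t)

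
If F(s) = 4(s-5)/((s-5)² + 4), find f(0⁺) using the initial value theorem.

f(0⁺) = lim_{s→∞} sF(s) = lim_{s→∞} 4s(s-5)/((s-5)² + 4) = 4

Final answer: 4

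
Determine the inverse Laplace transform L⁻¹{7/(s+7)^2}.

L⁻¹{n!/(s-a)^(n+1)} = t^n·e^(at) with n=1, a=-7. So L⁻¹{1/(s+7)^2} = t·e^(-7t), and L⁻¹{7/(s+7)^2} = (7/1)·t·e^(-7t) = 7·t·e^(-7t)

Final answer: 7·t·e^(-7t)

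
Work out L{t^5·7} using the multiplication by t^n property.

L{7} = 7/s. d^1/ds^1[1/s] = -1/s². d^2/ds^2[1/s] = 2/s^3. d^3/ds^3[1/s] = -6/s^4. d^4/ds^4[1/s] = 24/s^5. d^5/ds^5[1/s] = -120/s^6. So L{t^5} = (-1)^{5}·-120/s^6 = 120/s^6. Then L{t^5·7} = 7·120/s^6 = 840/s^6

Final answer: 840/s^6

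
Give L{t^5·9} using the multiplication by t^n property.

L{9} = 9/s. d^1/ds^1[1/s] = -1/s². d^2/ds^2[1/s] = 2/s^3. d^3/ds^3[1/s] = -6/s^4. d^4/ds^4[1/s] = 24/s^5. d^5/ds^5[1/s] = -120/s^6. So L{t^5} = (-1)^{5}·-120/s^6 = 120/s^6. Then L{t^5·9} = 9·120/s^6 = 1080/s^6

Final answer: 1080/s^6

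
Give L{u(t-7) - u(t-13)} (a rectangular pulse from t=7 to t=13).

L{u(t-a)} = e^(-as)/s. L{u(t-7) - u(t-13)} = (e^(-7s) - e^(-13s))/s

Final answer: (e^(-7s) - e^(-13s))/s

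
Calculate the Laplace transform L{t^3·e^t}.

L{t^n·e^(at)} = n!/(s-a)^(n+1), so L{t^3·e^t} = 6/(s-1)^4

Final answer: 6/(s-1)^4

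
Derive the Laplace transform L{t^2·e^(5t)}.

L{t^n·e^(at)} = n!/(s-a)^(n+1), so L{t^2·e^(5t)} = 2/(s-5)^3

Final answer: 2/(s-5)^3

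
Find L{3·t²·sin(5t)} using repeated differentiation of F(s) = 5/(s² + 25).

F(s) = 5/(s² + 25). F'(s) = -10s/(s² + 25)². F''(s) = -10(25 - 3s²)/(s² + 25)³ = (30s² - 250)/(s² + 25)³. So L{t²·sin(5t)} = (-1)² F''(s) = (30s² - 250)/(s² + 25)³. Then L{3·t²·sin(5t)} = 3·(30s² - 250)/(s² + 25)³ = (90s² - 750)/(s² + 25)³

Final answer: (90s² - 750)/(s² + 25)³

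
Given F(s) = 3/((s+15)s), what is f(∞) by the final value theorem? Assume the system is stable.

f(∞) = lim_{s→0} sF(s) = lim_{s→0} 3/(s+15) = 1/5

Final answer: 1/5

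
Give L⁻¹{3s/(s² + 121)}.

This is the form c·s/(s² + a²) with a = 11, c = 3. L⁻¹ = 3·cos(11t)

Final answer: 3·cos(11t)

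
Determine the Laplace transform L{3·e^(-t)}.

L{e^(at)} = 1/(s-a), so L{e^(-t)} = 1/(s+1). Then L{3·e^(-t)} = 3/(s+1)

Final answer: 3/(s+1)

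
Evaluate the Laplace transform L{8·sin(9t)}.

L{sin(ωt)} = ω/(s² + ω²), so L{sin(9t)} = 9/(s² + 81). Then L{8·sin(9t)} = 8·9/(s² + 81) = 72/(s² + 81)

Final answer: 72/(s² + 81)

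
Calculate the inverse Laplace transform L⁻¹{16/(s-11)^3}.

L⁻¹{n!/(s-a)^(n+1)} = t^n·e^(at) with n=2, a=11. So L⁻¹{2/(s-11)^3} = t^2·e^(11t), and L⁻¹{16/(s-11)^3} = (16/2)·t^2·e^(11t) = 8·t^2·e^(11t)

Final answer: 8·t^2·e^(11t)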